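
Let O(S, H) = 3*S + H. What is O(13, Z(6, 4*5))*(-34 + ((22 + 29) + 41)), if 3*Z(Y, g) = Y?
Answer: 2378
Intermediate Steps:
Z(Y, g) = Y/3
O(S, H) = H + 3*S
O(13, Z(6, 4*5))*(-34 + ((22 + 29) + 41)) = ((⅓)*6 + 3*13)*(-34 + ((22 + 29) + 41)) = (2 + 39)*(-34 + (51 + 41)) = 41*(-34 + 92) = 41*58 = 2378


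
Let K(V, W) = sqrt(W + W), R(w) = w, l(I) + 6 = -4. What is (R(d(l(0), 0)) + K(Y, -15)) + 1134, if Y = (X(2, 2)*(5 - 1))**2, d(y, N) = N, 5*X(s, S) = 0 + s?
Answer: 1134 + I*sqrt(30) ≈ 1134.0 + 5.4772*I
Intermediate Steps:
X(s, S) = s/5 (X(s, S) = (0 + s)/5 = s/5)
l(I) = -10 (l(I) = -6 - 4 = -10)
Y = 64/25 (Y = (((1/5)*2)*(5 - 1))**2 = ((2/5)*4)**2 = (8/5)**2 = 64/25 ≈ 2.5600)
K(V, W) = sqrt(2)*sqrt(W) (K(V, W) = sqrt(2*W) = sqrt(2)*sqrt(W))
(R(d(l(0), 0)) + K(Y, -15)) + 1134 = (0 + sqrt(2)*sqrt(-15)) + 1134 = (0 + sqrt(2)*(I*sqrt(15))) + 1134 = (0 + I*sqrt(30)) + 1134 = I*sqrt(30) + 1134 = 1134 + I*sqrt(30)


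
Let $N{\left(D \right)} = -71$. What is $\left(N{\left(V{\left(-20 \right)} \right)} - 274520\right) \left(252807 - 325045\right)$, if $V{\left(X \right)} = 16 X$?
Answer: $19835904658$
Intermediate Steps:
$\left(N{\left(V{\left(-20 \right)} \right)} - 274520\right) \left(252807 - 325045\right) = \left(-71 - 274520\right) \left(252807 - 325045\right) = \left(-274591\right) \left(-72238\right) = 19835904658$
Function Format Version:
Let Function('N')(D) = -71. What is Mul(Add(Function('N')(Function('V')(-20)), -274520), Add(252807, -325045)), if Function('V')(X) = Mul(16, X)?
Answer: 19835904658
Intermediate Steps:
Mul(Add(Function('N')(Function('V')(-20)), -274520), Add(252807, -325045)) = Mul(Add(-71, -274520), Add(252807, -325045)) = Mul(-274591, -72238) = 19835904658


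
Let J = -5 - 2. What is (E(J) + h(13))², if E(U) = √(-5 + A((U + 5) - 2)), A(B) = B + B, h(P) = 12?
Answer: (12 + I*√13)² ≈ 131.0 + 86.533*I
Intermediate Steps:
A(B) = 2*B
J = -7
E(U) = √(1 + 2*U) (E(U) = √(-5 + 2*((U + 5) - 2)) = √(-5 + 2*((5 + U) - 2)) = √(-5 + 2*(3 + U)) = √(-5 + (6 + 2*U)) = √(1 + 2*U))
(E(J) + h(13))² = (√(1 + 2*(-7)) + 12)² = (√(1 - 14) + 12)² = (√(-13) + 12)² = (I*√13 + 12)² = (12 + I*√13)²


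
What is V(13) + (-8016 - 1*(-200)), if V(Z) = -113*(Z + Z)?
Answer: -10754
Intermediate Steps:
V(Z) = -226*Z
V(13) + (-8016 - 1*(-200)) = -226*13 + (-8016 - 1*(-200)) = -2938 + (-8016 + 200) = -2938 - 7816 = -10754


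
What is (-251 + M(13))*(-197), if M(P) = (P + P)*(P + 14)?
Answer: -88847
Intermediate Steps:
M(P) = 2*P*(14 + P) (M(P) = (2*P)*(14 + P) = 2*P*(14 + P))
(-251 + M(13))*(-197) = (-251 + 2*13*(14 + 13))*(-197) = (-251 + 2*13*27)*(-197) = (-251 + 702)*(-197) = 451*(-197) = -88847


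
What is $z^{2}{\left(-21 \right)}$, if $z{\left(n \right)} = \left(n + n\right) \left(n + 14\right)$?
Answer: $86436$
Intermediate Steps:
$z{\left(n \right)} = 2 n \left(14 + n\right)$
$z^{2}{\left(-21 \right)} = \left(2 \left(-21\right) \left(14 - 21\right)\right)^{2} = \left(2 \left(-21\right) \left(-7\right)\right)^{2} = 294^{2} = 86436$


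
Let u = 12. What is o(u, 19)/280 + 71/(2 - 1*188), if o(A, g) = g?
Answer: -8173/26040 ≈ -0.31386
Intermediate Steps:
o(u, 19)/280 + 71/(2 - 1*188) = 19/280 + 71/(2 - 1*188) = 19*(1/280) + 71/(2 - 188) = 19/280 + 71/(-186) = 19/280 + 71*(-1/186) = 19/280 - 71/186 = -8173/26040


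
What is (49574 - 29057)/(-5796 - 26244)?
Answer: -6839/10680 ≈ -0.64036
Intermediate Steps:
(49574 - 29057)/(-5796 - 26244) = 20517/(-32040) = 20517*(-1/32040) = -6839/10680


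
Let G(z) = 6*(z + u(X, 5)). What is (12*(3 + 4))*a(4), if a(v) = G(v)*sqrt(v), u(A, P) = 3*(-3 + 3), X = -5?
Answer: 4032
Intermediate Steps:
u(A, P) = 0 (u(A, P) = 3*0 = 0)
G(z) = 6*z (G(z) = 6*(z + 0) = 6*z)
a(v) = 6*v**(3/2) (a(v) = (6*v)*sqrt(v) = 6*v**(3/2))
(12*(3 + 4))*a(4) = (12*(3 + 4))*(6*4**(3/2)) = (12*7)*(6*8) = 84*48 = 4032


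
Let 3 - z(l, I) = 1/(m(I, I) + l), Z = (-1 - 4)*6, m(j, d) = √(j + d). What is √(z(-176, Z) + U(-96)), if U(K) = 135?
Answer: √2*√((24289 - 276*I*√15)/(88 - I*√15))/2 ≈ 11.748 + 1.0623e-5*I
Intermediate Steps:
m(j, d) = √(d + j)
Z = -30 (Z = -5*6 = -30)
z(l, I) = 3 - 1/(l + √2*√I) (z(l, I) = 3 - 1/(√(I + I) + l) = 3 - 1/(√(2*I) + l) = 3 - 1/(√2*√I + l) = 3 - 1/(l + √2*√I))
√(z(-176, Z) + U(-96)) = √((-1 + 3*(-176) + 3*√2*√(-30))/(-176 + √2*√(-30)) + 135) = √((-1 - 528 + 3*√2*(I*√30))/(-176 + √2*(I*√30)) + 135) = √((-1 - 528 + 6*I*√15)/(-176 + 2*I*√15) + 135) = √((-529 + 6*I*√15)/(-176 + 2*I*√15) + 135) = √(135 + (-529 + 6*I*√15)/(-176 + 2*I*√15))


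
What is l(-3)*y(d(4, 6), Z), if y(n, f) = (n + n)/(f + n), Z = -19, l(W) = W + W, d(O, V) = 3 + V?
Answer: 54/5 ≈ 10.800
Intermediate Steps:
l(W) = 2*W
y(n, f) = 2*n/(f + n) (y(n, f) = (2*n)/(f + n) = 2*n/(f + n))
l(-3)*y(d(4, 6), Z) = (2*(-3))*(2*(3 + 6)/(-19 + (3 + 6))) = -12*9/(-19 + 9) = -12*9/(-10) = -12*9*(-1)/10 = -6*(-9/5) = 54/5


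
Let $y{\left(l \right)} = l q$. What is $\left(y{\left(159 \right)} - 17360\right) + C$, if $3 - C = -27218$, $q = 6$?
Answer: $10815$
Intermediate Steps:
$C = 27221$ ($C = 3 - -27218 = 3 + 27218 = 27221$)
$y{\left(l \right)} = 6 l$ ($y{\left(l \right)} = l 6 = 6 l$)
$\left(y{\left(159 \right)} - 17360\right) + C = \left(6 \cdot 159 - 17360\right) + 27221 = \left(954 - 17360\right) + 27221 = -16406 + 27221 = 10815$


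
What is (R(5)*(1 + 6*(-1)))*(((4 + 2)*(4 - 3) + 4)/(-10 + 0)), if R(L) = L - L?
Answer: 0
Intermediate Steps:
R(L) = 0
(R(5)*(1 + 6*(-1)))*(((4 + 2)*(4 - 3) + 4)/(-10 + 0)) = (0*(1 + 6*(-1)))*(((4 + 2)*(4 - 3) + 4)/(-10 + 0)) = (0*(1 - 6))*((6*1 + 4)/(-10)) = (0*(-5))*((6 + 4)*(-⅒)) = 0*(10*(-⅒)) = 0*(-1) = 0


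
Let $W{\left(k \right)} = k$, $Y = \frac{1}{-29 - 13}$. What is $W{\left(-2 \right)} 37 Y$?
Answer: $\frac{37}{21} \approx 1.7619$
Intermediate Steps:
$Y = - \frac{1}{42}$ ($Y = \frac{1}{-42} = - \frac{1}{42} \approx -0.02381$)
$W{\left(-2 \right)} 37 Y = \left(-2\right) 37 \left(- \frac{1}{42}\right) = \left(-74\right) \left(- \frac{1}{42}\right) = \frac{37}{21}$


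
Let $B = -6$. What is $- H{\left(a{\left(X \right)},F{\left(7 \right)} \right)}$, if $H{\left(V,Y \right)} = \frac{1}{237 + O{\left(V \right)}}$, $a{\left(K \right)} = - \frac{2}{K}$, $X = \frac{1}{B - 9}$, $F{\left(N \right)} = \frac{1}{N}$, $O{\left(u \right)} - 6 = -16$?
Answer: $- \frac{1}{227} \approx -0.0044053$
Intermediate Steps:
$O{\left(u \right)} = -10$ ($O{\left(u \right)} = 6 - 16 = -10$)
$X = - \frac{1}{15}$ ($X = \frac{1}{-6 - 9} = \frac{1}{-15} = - \frac{1}{15} \approx -0.066667$)
$H{\left(V,Y \right)} = \frac{1}{227}$ ($H{\left(V,Y \right)} = \frac{1}{237 - 10} = \frac{1}{227}$)
$- H{\left(a{\left(X \right)},F{\left(7 \right)} \right)} = \left(-1\right) \frac{1}{227} = - \frac{1}{227}$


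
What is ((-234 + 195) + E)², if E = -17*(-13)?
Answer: 33124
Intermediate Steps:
E = 221
((-234 + 195) + E)² = ((-234 + 195) + 221)² = (-39 + 221)² = 182² = 33124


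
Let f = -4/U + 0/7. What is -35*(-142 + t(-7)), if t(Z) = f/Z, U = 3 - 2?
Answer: 4950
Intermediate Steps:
U = 1
f = -4 (f = -4/1 + 0/7 = -4*1 + 0*(1/7) = -4 + 0 = -4)
t(Z) = -4/Z
-35*(-142 + t(-7)) = -35*(-142 - 4/(-7)) = -35*(-142 - 4*(-1/7)) = -35*(-142 + 4/7) = -35*(-990/7) = 4950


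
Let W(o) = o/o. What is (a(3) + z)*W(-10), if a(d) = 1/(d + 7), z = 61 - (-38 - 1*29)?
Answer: 1281/10 ≈ 128.10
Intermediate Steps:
W(o) = 1
z = 128 (z = 61 - (-38 - 29) = 61 - 1*(-67) = 61 + 67 = 128)
a(d) = 1/(7 + d)
(a(3) + z)*W(-10) = (1/(7 + 3) + 128)*1 = (1/10 + 128)*1 = (⅒ + 128)*1 = (1281/10)*1 = 1281/10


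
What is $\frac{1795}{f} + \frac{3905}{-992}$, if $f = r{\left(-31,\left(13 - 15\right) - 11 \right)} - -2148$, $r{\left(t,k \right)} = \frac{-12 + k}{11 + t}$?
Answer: $- \frac{26448725}{8528224} \approx -3.1013$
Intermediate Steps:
$r{\left(t,k \right)} = \frac{-12 + k}{11 + t}$
$f = \frac{8597}{4}$ ($f = \frac{-12 + \left(\left(13 - 15\right) - 11\right)}{11 - 31} - -2148 = \frac{-12 - 13}{-20} + 2148 = - \frac{-12 - 13}{20} + 2148 = \left(- \frac{1}{20}\right) \left(-25\right) + 2148 = \frac{5}{4} + 2148 = \frac{8597}{4} \approx 2149.3$)
$\frac{1795}{f} + \frac{3905}{-992} = \frac{1795}{\frac{8597}{4}} + \frac{3905}{-992} = 1795 \cdot \frac{4}{8597} + 3905 \left(- \frac{1}{992}\right) = \frac{7180}{8597} - \frac{3905}{992} = - \frac{26448725}{8528224}$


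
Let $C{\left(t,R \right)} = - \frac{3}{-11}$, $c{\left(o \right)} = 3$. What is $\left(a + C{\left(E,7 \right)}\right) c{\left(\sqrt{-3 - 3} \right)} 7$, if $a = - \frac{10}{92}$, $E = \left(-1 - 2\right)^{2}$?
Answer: $\frac{1743}{506} \approx 3.4447$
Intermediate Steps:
$E = 9$ ($E = \left(-3\right)^{2} = 9$)
$a = - \frac{5}{46}$ ($a = \left(-10\right) \frac{1}{92} = - \frac{5}{46} \approx -0.1087$)
$C{\left(t,R \right)} = \frac{3}{11}$ ($C{\left(t,R \right)} = \left(-3\right) \left(- \frac{1}{11}\right) = \frac{3}{11}$)
$\left(a + C{\left(E,7 \right)}\right) c{\left(\sqrt{-3 - 3} \right)} 7 = \left(- \frac{5}{46} + \frac{3}{11}\right) 3 \cdot 7 = \frac{83}{506} \cdot 21 = \frac{1743}{506}$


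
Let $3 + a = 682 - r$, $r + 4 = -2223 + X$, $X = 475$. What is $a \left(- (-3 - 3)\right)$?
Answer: $14586$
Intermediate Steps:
$r = -1752$ ($r = -4 + \left(-2223 + 475\right) = -4 - 1748 = -1752$)
$a = 2431$ ($a = -3 + \left(682 - -1752\right) = -3 + \left(682 + 1752\right) = -3 + 2434 = 2431$)
$a \left(- (-3 - 3)\right) = 2431 \left(- (-3 - 3)\right) = 2431 \left(\left(-1\right) \left(-6\right)\right) = 2431 \cdot 6 = 14586$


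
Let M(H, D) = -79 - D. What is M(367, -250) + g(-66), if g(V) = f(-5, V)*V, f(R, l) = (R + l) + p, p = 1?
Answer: 4791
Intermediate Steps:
f(R, l) = 1 + R + l (f(R, l) = (R + l) + 1 = 1 + R + l)
g(V) = V*(-4 + V) (g(V) = (1 - 5 + V)*V = (-4 + V)*V = V*(-4 + V))
M(367, -250) + g(-66) = (-79 - 1*(-250)) - 66*(-4 - 66) = (-79 + 250) - 66*(-70) = 171 + 4620 = 4791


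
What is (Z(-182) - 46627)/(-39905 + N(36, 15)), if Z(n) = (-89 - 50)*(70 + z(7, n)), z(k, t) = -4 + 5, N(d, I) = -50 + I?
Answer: 14124/9985 ≈ 1.4145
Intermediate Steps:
z(k, t) = 1
Z(n) = -9869 (Z(n) = (-89 - 50)*(70 + 1) = -139*71 = -9869)
(Z(-182) - 46627)/(-39905 + N(36, 15)) = (-9869 - 46627)/(-39905 + (-50 + 15)) = -56496/(-39905 - 35) = -56496/(-39940) = -56496*(-1/39940) = 14124/9985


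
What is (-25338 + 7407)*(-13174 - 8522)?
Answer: 389030976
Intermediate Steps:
(-25338 + 7407)*(-13174 - 8522) = -17931*(-21696) = 389030976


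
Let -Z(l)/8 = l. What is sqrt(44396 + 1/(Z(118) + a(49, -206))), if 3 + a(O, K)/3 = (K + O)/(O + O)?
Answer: sqrt(391157085438330)/93865 ≈ 210.70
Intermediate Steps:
a(O, K) = -9 + 3*(K + O)/(2*O) (a(O, K) = -9 + 3*((K + O)/(O + O)) = -9 + 3*((K + O)/((2*O))) = -9 + 3*((K + O)*(1/(2*O))) = -9 + 3*((K + O)/(2*O)) = -9 + 3*(K + O)/(2*O))
Z(l) = -8*l
sqrt(44396 + 1/(Z(118) + a(49, -206))) = sqrt(44396 + 1/(-8*118 + (3/2)*(-206 - 5*49)/49)) = sqrt(44396 + 1/(-944 + (3/2)*(1/49)*(-206 - 245))) = sqrt(44396 + 1/(-944 + (3/2)*(1/49)*(-451))) = sqrt(44396 + 1/(-944 - 1353/98)) = sqrt(44396 + 1/(-93865/98)) = sqrt(44396 - 98/93865) = sqrt(4167230442/93865) = sqrt(391157085438330)/93865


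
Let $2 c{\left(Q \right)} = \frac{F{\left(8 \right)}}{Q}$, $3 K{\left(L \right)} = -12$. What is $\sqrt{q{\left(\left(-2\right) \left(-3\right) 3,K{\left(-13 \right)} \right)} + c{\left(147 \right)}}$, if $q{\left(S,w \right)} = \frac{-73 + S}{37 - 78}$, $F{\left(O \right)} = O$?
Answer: $\frac{\sqrt{1014627}}{861} \approx 1.1699$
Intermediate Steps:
$K{\left(L \right)} = -4$ ($K{\left(L \right)} = \frac{1}{3} \left(-12\right) = -4$)
$q{\left(S,w \right)} = \frac{73}{41} - \frac{S}{41}$ ($q{\left(S,w \right)} = \frac{-73 + S}{-41} = \left(-73 + S\right) \left(- \frac{1}{41}\right) = \frac{73}{41} - \frac{S}{41}$)
$c{\left(Q \right)} = \frac{4}{Q}$ ($c{\left(Q \right)} = \frac{8 \frac{1}{Q}}{2} = \frac{4}{Q}$)
$\sqrt{q{\left(\left(-2\right) \left(-3\right) 3,K{\left(-13 \right)} \right)} + c{\left(147 \right)}} = \sqrt{\left(\frac{73}{41} - \frac{\left(-2\right) \left(-3\right) 3}{41}\right) + \frac{4}{147}} = \sqrt{\left(\frac{73}{41} - \frac{6 \cdot 3}{41}\right) + 4 \cdot \frac{1}{147}} = \sqrt{\left(\frac{73}{41} - \frac{18}{41}\right) + \frac{4}{147}} = \sqrt{\frac{55}{41} + \frac{4}{147}} = \sqrt{\frac{8249}{6027}} = \frac{\sqrt{1014627}}{861}$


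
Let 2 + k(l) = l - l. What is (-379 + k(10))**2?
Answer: 145161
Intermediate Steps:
k(l) = -2 (k(l) = -2 + (l - l) = -2 + 0 = -2)
(-379 + k(10))**2 = (-379 - 2)**2 = (-381)**2 = 145161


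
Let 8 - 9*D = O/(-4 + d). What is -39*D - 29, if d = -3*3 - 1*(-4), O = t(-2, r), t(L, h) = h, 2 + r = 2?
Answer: -191/3 ≈ -63.667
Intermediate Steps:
r = 0 (r = -2 + 2 = 0)
O = 0
d = -5 (d = -9 + 4 = -5)
D = 8/9 (D = 8/9 - 0/(-4 - 5) = 8/9 - 0/(-9) = 8/9 - 0*(-1)/9 = 8/9 - ⅑*0 = 8/9 + 0 = 8/9 ≈ 0.88889)
-39*D - 29 = -39*8/9 - 29 = -104/3 - 29 = -191/3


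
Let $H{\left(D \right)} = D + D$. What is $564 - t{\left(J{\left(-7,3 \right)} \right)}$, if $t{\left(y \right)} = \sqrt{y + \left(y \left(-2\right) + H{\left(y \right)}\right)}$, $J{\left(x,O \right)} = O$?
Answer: $564 - \sqrt{3} \approx 562.27$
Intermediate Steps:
$H{\left(D \right)} = 2 D$
$t{\left(y \right)} = \sqrt{y}$ ($t{\left(y \right)} = \sqrt{y + \left(y \left(-2\right) + 2 y\right)} = \sqrt{y + \left(- 2 y + 2 y\right)} = \sqrt{y + 0} = \sqrt{y}$)
$564 - t{\left(J{\left(-7,3 \right)} \right)} = 564 - \sqrt{3}$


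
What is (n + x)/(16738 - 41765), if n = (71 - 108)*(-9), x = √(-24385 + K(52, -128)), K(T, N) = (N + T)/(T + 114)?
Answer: -333/25027 - I*√167991419/2077241 ≈ -0.013306 - 0.0062396*I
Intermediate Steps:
K(T, N) = (N + T)/(114 + T)
x = I*√167991419/83 (x = √(-24385 + (-128 + 52)/(114 + 52)) = √(-24385 - 76/166) = √(-24385 + (1/166)*(-76)) = √(-24385 - 38/83) = √(-2023993/83) = I*√167991419/83 ≈ 156.16*I)
n = 333 (n = -37*(-9) = 333)
(n + x)/(16738 - 41765) = (333 + I*√167991419/83)/(16738 - 41765) = (333 + I*√167991419/83)/(-25027) = (333 + I*√167991419/83)*(-1/25027) = -333/25027 - I*√167991419/2077241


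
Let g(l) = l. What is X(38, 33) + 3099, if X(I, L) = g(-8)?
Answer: 3091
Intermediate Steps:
X(I, L) = -8
X(38, 33) + 3099 = -8 + 3099 = 3091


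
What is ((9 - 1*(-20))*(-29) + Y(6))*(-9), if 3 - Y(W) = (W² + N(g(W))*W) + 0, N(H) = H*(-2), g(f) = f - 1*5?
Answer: 7758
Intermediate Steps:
g(f) = -5 + f (g(f) = f - 5 = -5 + f)
N(H) = -2*H
Y(W) = 3 - W² - W*(10 - 2*W) (Y(W) = 3 - ((W² + (-2*(-5 + W))*W) + 0) = 3 - ((W² + (10 - 2*W)*W) + 0) = 3 - ((W² + W*(10 - 2*W)) + 0) = 3 - (W² + W*(10 - 2*W)) = 3 + (-W² - W*(10 - 2*W)) = 3 - W² - W*(10 - 2*W))
((9 - 1*(-20))*(-29) + Y(6))*(-9) = ((9 - 1*(-20))*(-29) + (3 + 6² - 10*6))*(-9) = ((9 + 20)*(-29) + (3 + 36 - 60))*(-9) = (29*(-29) - 21)*(-9) = (-841 - 21)*(-9) = -862*(-9) = 7758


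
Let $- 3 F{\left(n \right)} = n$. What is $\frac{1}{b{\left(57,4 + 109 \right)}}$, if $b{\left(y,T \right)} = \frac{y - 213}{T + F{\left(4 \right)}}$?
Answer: $- \frac{335}{468} \approx -0.71581$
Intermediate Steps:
$F{\left(n \right)} = - \frac{n}{3}$
$b{\left(y,T \right)} = \frac{-213 + y}{- \frac{4}{3} + T}$ ($b{\left(y,T \right)} = \frac{y - 213}{T - \frac{4}{3}} = \frac{-213 + y}{T - \frac{4}{3}} = \frac{-213 + y}{- \frac{4}{3} + T}$)
$\frac{1}{b{\left(57,4 + 109 \right)}} = \frac{1}{3 \frac{1}{-4 + 3 \left(4 + 109\right)} \left(-213 + 57\right)} = \frac{1}{3 \frac{1}{-4 + 3 \cdot 113} \left(-156\right)} = \frac{1}{3 \frac{1}{-4 + 339} \left(-156\right)} = \frac{1}{3 \cdot \frac{1}{335} \left(-156\right)} = \frac{1}{- \frac{468}{335}} = - \frac{335}{468}$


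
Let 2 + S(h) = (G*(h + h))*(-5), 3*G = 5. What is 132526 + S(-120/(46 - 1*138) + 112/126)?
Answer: 82274704/621 ≈ 1.3249e+5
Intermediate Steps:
G = 5/3 (G = (1/3)*5 = 5/3 ≈ 1.6667)
S(h) = -2 - 50*h/3 (S(h) = -2 + (5*(h + h)/3)*(-5) = -2 + (5*(2*h)/3)*(-5) = -2 + (10*h/3)*(-5) = -2 - 50*h/3)
132526 + S(-120/(46 - 1*138) + 112/126) = 132526 + (-2 - 50*(-120/(46 - 1*138) + 112/126)/3) = 132526 + (-2 - 50*(-120/(46 - 138) + 112*(1/126))/3) = 132526 + (-2 - 50*(-120/(-92) + 8/9)/3) = 132526 + (-2 - 50*(-120*(-1/92) + 8/9)/3) = 132526 + (-2 - 50*(30/23 + 8/9)/3) = 132526 + (-2 - 50/3*454/207) = 132526 + (-2 - 22700/621) = 132526 - 23942/621 = 82274704/621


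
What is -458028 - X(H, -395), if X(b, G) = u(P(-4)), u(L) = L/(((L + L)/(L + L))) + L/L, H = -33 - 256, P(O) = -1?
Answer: -458028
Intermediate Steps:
H = -289
u(L) = 1 + L (u(L) = L/(((2*L)/((2*L)))) + 1 = L/(((2*L)*(1/(2*L)))) + 1 = L/1 + 1 = L*1 + 1 = L + 1 = 1 + L)
X(b, G) = 0 (X(b, G) = 1 - 1 = 0)
-458028 - X(H, -395) = -458028 - 1*0 = -458028 + 0 = -458028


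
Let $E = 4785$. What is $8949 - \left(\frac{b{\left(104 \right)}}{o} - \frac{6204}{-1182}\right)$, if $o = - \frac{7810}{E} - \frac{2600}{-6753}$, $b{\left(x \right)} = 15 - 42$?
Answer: $\frac{15899739385}{1782062} \approx 8922.1$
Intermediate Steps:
$b{\left(x \right)} = -27$ ($b{\left(x \right)} = 15 - 42 = -27$)
$o = - \frac{81414}{65279}$ ($o = - \frac{7810}{4785} - \frac{2600}{-6753} = \left(-7810\right) \frac{1}{4785} - - \frac{2600}{6753} = - \frac{142}{87} + \frac{2600}{6753} = - \frac{81414}{65279} \approx -1.2472$)
$8949 - \left(\frac{b{\left(104 \right)}}{o} - \frac{6204}{-1182}\right) = 8949 - \left(- \frac{27}{- \frac{81414}{65279}} - \frac{6204}{-1182}\right) = 8949 - \left(\left(-27\right) \left(- \frac{65279}{81414}\right) - - \frac{1034}{197}\right) = 8949 - \left(\frac{195837}{9046} + \frac{1034}{197}\right) = 8949 - \frac{47933453}{1782062} = \frac{15899739385}{1782062}$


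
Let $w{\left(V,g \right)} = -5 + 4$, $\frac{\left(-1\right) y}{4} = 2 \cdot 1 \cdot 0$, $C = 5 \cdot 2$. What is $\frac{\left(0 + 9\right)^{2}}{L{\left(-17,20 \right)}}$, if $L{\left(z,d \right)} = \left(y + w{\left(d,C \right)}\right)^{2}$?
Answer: $81$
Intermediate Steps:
$C = 10$
$y = 0$ ($y = - 4 \cdot 2 \cdot 1 \cdot 0 = - 4 \cdot 2 \cdot 0 = \left(-4\right) 0 = 0$)
$w{\left(V,g \right)} = -1$
$L{\left(z,d \right)} = 1$ ($L{\left(z,d \right)} = \left(0 - 1\right)^{2} = \left(-1\right)^{2} = 1$)
$\frac{\left(0 + 9\right)^{2}}{L{\left(-17,20 \right)}} = \frac{\left(0 + 9\right)^{2}}{1} = 9^{2} \cdot 1 = 81 \cdot 1 = 81$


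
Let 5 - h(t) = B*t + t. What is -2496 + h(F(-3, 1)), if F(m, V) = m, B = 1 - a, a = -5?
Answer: -2470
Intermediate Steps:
B = 6 (B = 1 - 1*(-5) = 1 + 5 = 6)
h(t) = 5 - 7*t (h(t) = 5 - (6*t + t) = 5 - 7*t)
-2496 + h(F(-3, 1)) = -2496 + (5 - 7*(-3)) = -2496 + (5 + 21) = -2496 + 26 = -2470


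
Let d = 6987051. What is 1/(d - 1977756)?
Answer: 1/5009295 ≈ 1.9963e-7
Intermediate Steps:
1/(d - 1977756) = 1/(6987051 - 1977756) = 1/5009295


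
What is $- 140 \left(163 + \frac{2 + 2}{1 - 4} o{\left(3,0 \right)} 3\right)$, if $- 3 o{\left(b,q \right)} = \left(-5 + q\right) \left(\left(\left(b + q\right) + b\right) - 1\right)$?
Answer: $- \frac{54460}{3} \approx -18153.0$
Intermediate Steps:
$o{\left(b,q \right)} = - \frac{\left(-5 + q\right) \left(-1 + q + 2 b\right)}{3}$ ($o{\left(b,q \right)} = - \frac{\left(-5 + q\right) \left(\left(\left(b + q\right) + b\right) - 1\right)}{3} = - \frac{\left(-5 + q\right) \left(\left(q + 2 b\right) - 1\right)}{3} = - \frac{\left(-5 + q\right) \left(-1 + q + 2 b\right)}{3}$)
$- 140 \left(163 + \frac{2 + 2}{1 - 4} o{\left(3,0 \right)} 3\right) = - 140 \left(163 + \frac{2 + 2}{1 - 4} \left(- \frac{5}{3} + 2 \cdot 0 - \frac{0^{2}}{3} + \frac{10}{3} \cdot 3 - 2 \cdot 0\right) 3\right) = - 140 \left(163 + \frac{4}{-3} \left(- \frac{5}{3} + 0 - 0 + 10 + 0\right) 3\right) = - 140 \left(163 + 4 \left(- \frac{1}{3}\right) \left(- \frac{5}{3} + 0 + 0 + 10 + 0\right) 3\right) = - 140 \left(163 + \left(- \frac{4}{3}\right) \frac{25}{3} \cdot 3\right) = - 140 \left(163 - \frac{100}{3}\right) = \left(-140\right) \frac{389}{3} = - \frac{54460}{3}$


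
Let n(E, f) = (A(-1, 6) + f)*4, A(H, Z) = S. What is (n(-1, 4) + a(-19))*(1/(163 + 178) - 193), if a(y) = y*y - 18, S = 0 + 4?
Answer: -24679500/341 ≈ -72374.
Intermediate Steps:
S = 4
A(H, Z) = 4
n(E, f) = 16 + 4*f (n(E, f) = (4 + f)*4 = 16 + 4*f)
a(y) = -18 + y² (a(y) = y² - 18 = -18 + y²)
(n(-1, 4) + a(-19))*(1/(163 + 178) - 193) = ((16 + 4*4) + (-18 + (-19)²))*(1/(163 + 178) - 193) = ((16 + 16) + (-18 + 361))*(1/341 - 193) = (32 + 343)*(1/341 - 193) = 375*(-65812/341) = -24679500/341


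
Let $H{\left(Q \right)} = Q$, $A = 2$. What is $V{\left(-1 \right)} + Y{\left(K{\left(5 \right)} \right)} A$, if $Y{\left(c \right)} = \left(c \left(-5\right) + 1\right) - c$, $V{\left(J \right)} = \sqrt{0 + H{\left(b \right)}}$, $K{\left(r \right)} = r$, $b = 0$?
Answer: $-58$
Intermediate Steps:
$V{\left(J \right)} = 0$ ($V{\left(J \right)} = \sqrt{0 + 0} = \sqrt{0} = 0$)
$Y{\left(c \right)} = 1 - 6 c$ ($Y{\left(c \right)} = \left(- 5 c + 1\right) - c = \left(1 - 5 c\right) - c = 1 - 6 c$)
$V{\left(-1 \right)} + Y{\left(K{\left(5 \right)} \right)} A = 0 + \left(1 - 30\right) 2 = 0 - 58 = -58$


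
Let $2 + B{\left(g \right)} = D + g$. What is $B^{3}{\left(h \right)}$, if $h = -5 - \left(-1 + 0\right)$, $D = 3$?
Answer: $-27$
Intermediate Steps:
$h = -4$ ($h = -5 - -1 = -5 + 1 = -4$)
$B{\left(g \right)} = 1 + g$ ($B{\left(g \right)} = -2 + \left(3 + g\right) = 1 + g$)
$B^{3}{\left(h \right)} = \left(1 - 4\right)^{3} = \left(-3\right)^{3} = -27$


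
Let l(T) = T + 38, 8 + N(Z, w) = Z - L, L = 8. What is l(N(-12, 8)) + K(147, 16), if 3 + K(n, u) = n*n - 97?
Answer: 21519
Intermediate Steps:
N(Z, w) = -16 + Z (N(Z, w) = -8 + (Z - 1*8) = -8 + (Z - 8) = -8 + (-8 + Z) = -16 + Z)
K(n, u) = -100 + n**2 (K(n, u) = -3 + (n*n - 97) = -3 + (n**2 - 97) = -3 + (-97 + n**2) = -100 + n**2)
l(T) = 38 + T
l(N(-12, 8)) + K(147, 16) = (38 + (-16 - 12)) + (-100 + 147**2) = (38 - 28) + (-100 + 21609) = 10 + 21509 = 21519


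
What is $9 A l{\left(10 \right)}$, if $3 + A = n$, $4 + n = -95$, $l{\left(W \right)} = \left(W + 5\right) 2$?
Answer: $-27540$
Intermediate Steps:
$l{\left(W \right)} = 10 + 2 W$ ($l{\left(W \right)} = \left(5 + W\right) 2 = 10 + 2 W$)
$n = -99$ ($n = -4 - 95 = -99$)
$A = -102$ ($A = -3 - 99 = -102$)
$9 A l{\left(10 \right)} = 9 \left(-102\right) \left(10 + 2 \cdot 10\right) = - 918 \left(10 + 20\right) = \left(-918\right) 30 = -27540$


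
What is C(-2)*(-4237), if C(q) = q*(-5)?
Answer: -42370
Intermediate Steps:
C(q) = -5*q
C(-2)*(-4237) = -5*(-2)*(-4237) = 10*(-4237) = -42370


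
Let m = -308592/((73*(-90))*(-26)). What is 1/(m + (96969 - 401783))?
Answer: -4745/1446351002 ≈ -3.2807e-6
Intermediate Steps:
m = -8572/4745 (m = -308592/((-6570*(-26))) = -308592/170820 = -308592*1/170820 = -8572/4745 ≈ -1.8065)
1/(m + (96969 - 401783)) = 1/(-8572/4745 + (96969 - 401783)) = 1/(-8572/4745 - 304814) = 1/(-1446351002/4745) = -4745/1446351002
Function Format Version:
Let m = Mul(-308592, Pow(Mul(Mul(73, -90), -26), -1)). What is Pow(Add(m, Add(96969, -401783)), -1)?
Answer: Rational(-4745, 1446351002) ≈ -3.2807e-6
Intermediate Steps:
m = Rational(-8572, 4745) (m = Mul(-308592, Pow(Mul(-6570, -26), -1)) = Mul(-308592, Pow(170820, -1)) = Mul(-308592, Rational(1, 170820)) = Rational(-8572, 4745) ≈ -1.8065)
Pow(Add(m, Add(96969, -401783)), -1) = Pow(Add(Rational(-8572, 4745), Add(96969, -401783)), -1) = Pow(Add(Rational(-8572, 4745), -304814), -1) = Pow(Rational(-1446351002, 4745), -1) = Rational(-4745, 1446351002)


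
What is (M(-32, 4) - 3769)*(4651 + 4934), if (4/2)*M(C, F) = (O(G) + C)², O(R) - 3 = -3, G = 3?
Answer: -31218345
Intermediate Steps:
O(R) = 0 (O(R) = 3 - 3 = 0)
M(C, F) = C²/2 (M(C, F) = (0 + C)²/2 = C²/2)
(M(-32, 4) - 3769)*(4651 + 4934) = ((½)*(-32)² - 3769)*(4651 + 4934) = ((½)*1024 - 3769)*9585 = (512 - 3769)*9585 = -3257*9585 = -31218345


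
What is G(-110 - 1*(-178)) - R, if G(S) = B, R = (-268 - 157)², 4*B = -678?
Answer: -361589/2 ≈ -1.8079e+5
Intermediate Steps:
B = -339/2 (B = (¼)*(-678) = -339/2 ≈ -169.50)
R = 180625 (R = (-425)² = 180625)
G(S) = -339/2
G(-110 - 1*(-178)) - R = -339/2 - 1*180625 = -339/2 - 180625 = -361589/2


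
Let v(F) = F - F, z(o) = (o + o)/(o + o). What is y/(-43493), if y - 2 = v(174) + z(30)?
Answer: -3/43493 ≈ -6.8977e-5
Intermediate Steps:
z(o) = 1 (z(o) = (2*o)/((2*o)) = (2*o)*(1/(2*o)) = 1)
v(F) = 0
y = 3 (y = 2 + (0 + 1) = 2 + 1 = 3)
y/(-43493) = 3/(-43493) = 3*(-1/43493) = -3/43493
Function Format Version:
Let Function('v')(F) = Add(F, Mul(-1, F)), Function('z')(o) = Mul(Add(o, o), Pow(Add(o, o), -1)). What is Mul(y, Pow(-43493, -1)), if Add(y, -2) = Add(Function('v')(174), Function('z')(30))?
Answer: Rational(-3, 43493) ≈ -6.8977e-5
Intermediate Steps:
Function('z')(o) = 1 (Function('z')(o) = Mul(Mul(2, o), Pow(Mul(2, o), -1)) = Mul(Mul(2, o), Mul(Rational(1, 2), Pow(o, -1))) = 1)
Function('v')(F) = 0
y = 3 (y = Add(2, Add(0, 1)) = Add(2, 1) = 3)
Mul(y, Pow(-43493, -1)) = Mul(3, Pow(-43493, -1)) = Mul(3, Rational(-1, 43493)) = Rational(-3, 43493)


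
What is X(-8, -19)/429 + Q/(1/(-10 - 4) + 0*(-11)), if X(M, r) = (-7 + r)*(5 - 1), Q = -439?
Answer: 202810/33 ≈ 6145.8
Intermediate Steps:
X(M, r) = -28 + 4*r (X(M, r) = (-7 + r)*4 = -28 + 4*r)
X(-8, -19)/429 + Q/(1/(-10 - 4) + 0*(-11)) = (-28 + 4*(-19))/429 - 439/(1/(-10 - 4) + 0*(-11)) = (-28 - 76)*(1/429) - 439/(1/(-14) + 0) = -104*1/429 - 439/(-1/14 + 0) = -8/33 - 439/(-1/14) = -8/33 - 439*(-14) = -8/33 + 6146 = 202810/33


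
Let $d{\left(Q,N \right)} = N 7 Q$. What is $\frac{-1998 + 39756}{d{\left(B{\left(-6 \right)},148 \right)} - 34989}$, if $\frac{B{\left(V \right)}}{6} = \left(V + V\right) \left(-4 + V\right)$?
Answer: $\frac{12586}{236977} \approx 0.053111$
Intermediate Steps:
$B{\left(V \right)} = 12 V \left(-4 + V\right)$ ($B{\left(V \right)} = 6 \left(V + V\right) \left(-4 + V\right) = 6 \cdot 2 V \left(-4 + V\right) = 12 V \left(-4 + V\right)$)
$d{\left(Q,N \right)} = 7 N Q$
$\frac{-1998 + 39756}{d{\left(B{\left(-6 \right)},148 \right)} - 34989} = \frac{-1998 + 39756}{7 \cdot 148 \cdot 12 \left(-6\right) \left(-4 - 6\right) - 34989} = \frac{37758}{7 \cdot 148 \cdot 12 \left(-6\right) \left(-10\right) - 34989} = \frac{37758}{7 \cdot 148 \cdot 720 - 34989} = \frac{37758}{745920 - 34989} = \frac{37758}{710931} = 37758 \cdot \frac{1}{710931} = \frac{12586}{236977}$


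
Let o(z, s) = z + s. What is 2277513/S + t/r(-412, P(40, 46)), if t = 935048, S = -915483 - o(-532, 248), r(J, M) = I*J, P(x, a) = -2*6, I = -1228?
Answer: -37065102827/57879015158 ≈ -0.64039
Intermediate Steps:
P(x, a) = -12
o(z, s) = s + z
r(J, M) = -1228*J
S = -915199 (S = -915483 - (248 - 532) = -915483 - 1*(-284) = -915483 + 284 = -915199)
2277513/S + t/r(-412, P(40, 46)) = 2277513/(-915199) + 935048/((-1228*(-412))) = 2277513*(-1/915199) + 935048/505936 = -2277513/915199 + 935048*(1/505936) = -2277513/915199 + 116881/63242 = -37065102827/57879015158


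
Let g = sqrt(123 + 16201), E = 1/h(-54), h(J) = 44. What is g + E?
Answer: 1/44 + 2*sqrt(4081) ≈ 127.79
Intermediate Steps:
E = 1/44 ≈ 0.022727
g = 2*sqrt(4081) (g = sqrt(16324) = 2*sqrt(4081) ≈ 127.77)
g + E = 2*sqrt(4081) + 1/44 = 1/44 + 2*sqrt(4081)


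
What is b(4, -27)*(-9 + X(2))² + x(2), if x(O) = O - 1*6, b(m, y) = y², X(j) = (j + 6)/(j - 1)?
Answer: 725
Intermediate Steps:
X(j) = (6 + j)/(-1 + j)
x(O) = -6 + O (x(O) = O - 6 = -6 + O)
b(4, -27)*(-9 + X(2))² + x(2) = (-27)²*(-9 + (6 + 2)/(-1 + 2))² + (-6 + 2) = 729*(-9 + 8/1)² - 4 = 729*(-9 + 1*8)² - 4 = 729*(-9 + 8)² - 4 = 729*(-1)² - 4 = 729*1 - 4 = 729 - 4 = 725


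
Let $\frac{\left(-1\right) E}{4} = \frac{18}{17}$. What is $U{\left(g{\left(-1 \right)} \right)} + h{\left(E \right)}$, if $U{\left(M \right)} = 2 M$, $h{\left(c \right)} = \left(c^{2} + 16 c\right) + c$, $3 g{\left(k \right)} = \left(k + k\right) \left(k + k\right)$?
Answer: $- \frac{44560}{867} \approx -51.396$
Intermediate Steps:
$g{\left(k \right)} = \frac{4 k^{2}}{3}$ ($g{\left(k \right)} = \frac{\left(k + k\right) \left(k + k\right)}{3} = \frac{2 k 2 k}{3} = \frac{4 k^{2}}{3}$)
$E = - \frac{72}{17}$ ($E = - 4 \cdot \frac{18}{17} = - 4 \cdot 18 \cdot \frac{1}{17} = \left(-4\right) \frac{18}{17} = - \frac{72}{17} \approx -4.2353$)
$h{\left(c \right)} = c^{2} + 17 c$
$U{\left(g{\left(-1 \right)} \right)} + h{\left(E \right)} = 2 \frac{4 \left(-1\right)^{2}}{3} - \frac{72 \left(17 - \frac{72}{17}\right)}{17} = 2 \cdot \frac{4}{3} \cdot 1 - \frac{15624}{289} = 2 \cdot \frac{4}{3} - \frac{15624}{289} = \frac{8}{3} - \frac{15624}{289} = - \frac{44560}{867}$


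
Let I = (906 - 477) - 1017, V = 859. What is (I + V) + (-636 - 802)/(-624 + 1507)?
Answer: 237855/883 ≈ 269.37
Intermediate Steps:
I = -588 (I = 429 - 1017 = -588)
(I + V) + (-636 - 802)/(-624 + 1507) = (-588 + 859) + (-636 - 802)/(-624 + 1507) = 271 - 1438/883 = 237855/883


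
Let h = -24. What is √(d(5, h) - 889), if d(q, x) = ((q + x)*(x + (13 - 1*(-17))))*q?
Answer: I*√1459 ≈ 38.197*I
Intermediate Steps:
d(q, x) = q*(30 + x)*(q + x) (d(q, x) = ((q + x)*(x + (13 + 17)))*q = ((q + x)*(x + 30))*q = ((q + x)*(30 + x))*q = ((30 + x)*(q + x))*q = q*(30 + x)*(q + x))
√(d(5, h) - 889) = √(5*((-24)² + 30*5 + 30*(-24) + 5*(-24)) - 889) = √(5*(576 + 150 - 720 - 120) - 889) = √(5*(-114) - 889) = √(-570 - 889) = √(-1459) = I*√1459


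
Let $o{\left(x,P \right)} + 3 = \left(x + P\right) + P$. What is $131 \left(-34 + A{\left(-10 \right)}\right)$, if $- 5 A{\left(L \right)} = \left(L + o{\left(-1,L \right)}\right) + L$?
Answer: $- \frac{16506}{5} \approx -3301.2$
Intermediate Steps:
$o{\left(x,P \right)} = -3 + x + 2 P$ ($o{\left(x,P \right)} = -3 + \left(\left(x + P\right) + P\right) = -3 + \left(\left(P + x\right) + P\right) = -3 + \left(x + 2 P\right) = -3 + x + 2 P$)
$A{\left(L \right)} = \frac{4}{5} - \frac{4 L}{5}$ ($A{\left(L \right)} = - \frac{\left(L - \left(4 - 2 L\right)\right) + L}{5} = - \frac{\left(L + \left(-4 + 2 L\right)\right) + L}{5} = - \frac{\left(-4 + 3 L\right) + L}{5} = - \frac{-4 + 4 L}{5} = \frac{4}{5} - \frac{4 L}{5}$)
$131 \left(-34 + A{\left(-10 \right)}\right) = 131 \left(-34 + \left(\frac{4}{5} - -8\right)\right) = 131 \left(-34 + \left(\frac{4}{5} + 8\right)\right) = 131 \left(-34 + \frac{44}{5}\right) = 131 \left(- \frac{126}{5}\right) = - \frac{16506}{5}$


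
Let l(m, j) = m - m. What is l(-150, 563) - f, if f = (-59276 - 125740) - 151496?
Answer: 336512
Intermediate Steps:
l(m, j) = 0
f = -336512 (f = -185016 - 151496 = -336512)
l(-150, 563) - f = 0 - 1*(-336512) = 0 + 336512 = 336512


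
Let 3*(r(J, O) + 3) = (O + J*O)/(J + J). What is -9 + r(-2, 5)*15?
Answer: -191/4 ≈ -47.750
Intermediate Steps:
r(J, O) = -3 + (O + J*O)/(6*J) (r(J, O) = -3 + ((O + J*O)/(J + J))/3 = -3 + ((O + J*O)/((2*J)))/3 = -3 + ((O + J*O)*(1/(2*J)))/3 = -3 + ((O + J*O)/(2*J))/3 = -3 + (O + J*O)/(6*J))
-9 + r(-2, 5)*15 = -9 + ((⅙)*(5 - 2*(-18 + 5))/(-2))*15 = -9 + ((⅙)*(-½)*(5 - 2*(-13)))*15 = -9 + ((⅙)*(-½)*(5 + 26))*15 = -9 + ((⅙)*(-½)*31)*15 = -9 - 31/12*15 = -9 - 155/4 = -191/4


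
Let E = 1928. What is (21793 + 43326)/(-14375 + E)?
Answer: -65119/12447 ≈ -5.2317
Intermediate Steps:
(21793 + 43326)/(-14375 + E) = (21793 + 43326)/(-14375 + 1928) = 65119/(-12447) = 65119*(-1/12447) = -65119/12447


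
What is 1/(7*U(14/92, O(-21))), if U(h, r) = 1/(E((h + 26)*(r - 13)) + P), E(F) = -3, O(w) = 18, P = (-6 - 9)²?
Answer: 222/7 ≈ 31.714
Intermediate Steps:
P = 225 (P = (-15)² = 225)
U(h, r) = 1/222 (U(h, r) = 1/(-3 + 225) = 1/222)
1/(7*U(14/92, O(-21))) = 1/(7*(1/222)) = 1/(7/222) = 222/7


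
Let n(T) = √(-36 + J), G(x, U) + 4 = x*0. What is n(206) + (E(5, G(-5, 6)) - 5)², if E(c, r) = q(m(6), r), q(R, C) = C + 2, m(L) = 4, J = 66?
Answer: 49 + √30 ≈ 54.477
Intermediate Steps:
G(x, U) = -4 (G(x, U) = -4 + x*0 = -4 + 0 = -4)
q(R, C) = 2 + C
E(c, r) = 2 + r
n(T) = √30 (n(T) = √(-36 + 66) = √30)
n(206) + (E(5, G(-5, 6)) - 5)² = √30 + ((2 - 4) - 5)² = √30 + (-2 - 5)² = √30 + (-7)² = √30 + 49 = 49 + √30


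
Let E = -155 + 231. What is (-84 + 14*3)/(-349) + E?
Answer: 26566/349 ≈ 76.120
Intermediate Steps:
E = 76
(-84 + 14*3)/(-349) + E = (-84 + 14*3)/(-349) + 76 = (-84 + 42)*(-1/349) + 76 = -42*(-1/349) + 76 = 42/349 + 76 = 26566/349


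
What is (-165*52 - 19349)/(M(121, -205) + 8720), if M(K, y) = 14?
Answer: -2539/794 ≈ -3.1977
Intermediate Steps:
(-165*52 - 19349)/(M(121, -205) + 8720) = (-165*52 - 19349)/(14 + 8720) = (-8580 - 19349)/8734 = -27929*1/8734 = -2539/794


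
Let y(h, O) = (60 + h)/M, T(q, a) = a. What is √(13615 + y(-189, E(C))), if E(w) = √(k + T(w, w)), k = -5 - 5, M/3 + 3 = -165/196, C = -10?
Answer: √7726173819/753 ≈ 116.73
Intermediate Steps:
M = -2259/196 (M = -9 + 3*(-165/196) = -9 - 495/196 = -2259/196 ≈ -11.526)
k = -10
E(w) = √(-10 + w)
y(h, O) = -3920/753 - 196*h/2259 (y(h, O) = (60 + h)/(-2259/196) = (60 + h)*(-196/2259) = -3920/753 - 196*h/2259)
√(13615 + y(-189, E(C))) = √(13615 + (-3920/753 - 196/2259*(-189))) = √(13615 + (-3920/753 + 4116/251)) = √(13615 + 8428/753) = √(10260523/753) = √7726173819/753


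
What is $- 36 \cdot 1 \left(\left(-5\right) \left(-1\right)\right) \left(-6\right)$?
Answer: $1080$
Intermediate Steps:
$- 36 \cdot 1 \left(\left(-5\right) \left(-1\right)\right) \left(-6\right) = - 36 \cdot 1 \cdot 5 \left(-6\right) = \left(-36\right) 5 \left(-6\right) = \left(-180\right) \left(-6\right) = 1080$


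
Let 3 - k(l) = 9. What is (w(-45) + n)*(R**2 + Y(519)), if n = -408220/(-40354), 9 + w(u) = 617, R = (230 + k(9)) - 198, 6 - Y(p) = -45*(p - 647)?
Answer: -63331424628/20177 ≈ -3.1388e+6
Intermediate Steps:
Y(p) = -29109 + 45*p (Y(p) = 6 - (-45)*(p - 647) = 6 - (-45)*(-647 + p) = 6 - (29115 - 45*p) = 6 + (-29115 + 45*p) = -29109 + 45*p)
k(l) = -6 (k(l) = 3 - 1*9 = 3 - 9 = -6)
R = 26 (R = (230 - 6) - 198 = 224 - 198 = 26)
w(u) = 608 (w(u) = -9 + 617 = 608)
n = 204110/20177 (n = -408220*(-1/40354) = 204110/20177 ≈ 10.116)
(w(-45) + n)*(R**2 + Y(519)) = (608 + 204110/20177)*(26**2 + (-29109 + 45*519)) = 12471726*(676 + (-29109 + 23355))/20177 = 12471726*(676 - 5754)/20177 = (12471726/20177)*(-5078) = -63331424628/20177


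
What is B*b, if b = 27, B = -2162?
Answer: -58374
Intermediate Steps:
B*b = -2162*27 = -58374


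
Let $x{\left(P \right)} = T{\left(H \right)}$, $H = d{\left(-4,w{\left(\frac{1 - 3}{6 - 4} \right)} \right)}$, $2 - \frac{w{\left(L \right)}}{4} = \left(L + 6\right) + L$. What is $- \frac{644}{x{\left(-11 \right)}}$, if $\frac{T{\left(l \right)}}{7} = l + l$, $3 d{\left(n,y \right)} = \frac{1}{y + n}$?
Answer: $1656$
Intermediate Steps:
$w{\left(L \right)} = -16 - 8 L$ ($w{\left(L \right)} = 8 - 4 \left(\left(L + 6\right) + L\right) = 8 - 4 \left(\left(6 + L\right) + L\right) = 8 - 4 \left(6 + 2 L\right) = 8 - \left(24 + 8 L\right) = -16 - 8 L$)
$d{\left(n,y \right)} = \frac{1}{3 \left(n + y\right)}$ ($d{\left(n,y \right)} = \frac{1}{3 \left(y + n\right)} = \frac{1}{3 \left(n + y\right)}$)
$H = - \frac{1}{36}$ ($H = \frac{1}{3 \left(-4 - \left(16 + 8 \frac{1 - 3}{6 - 4}\right)\right)} = \frac{1}{3 \left(-4 - \left(16 + 8 \left(- \frac{2}{2}\right)\right)\right)} = \frac{1}{3 \left(-4 - \left(16 + 8 \left(\left(-2\right) \frac{1}{2}\right)\right)\right)} = \frac{1}{3 \left(-4 - 8\right)} = \frac{1}{3 \left(-12\right)} = \frac{1}{3} \left(- \frac{1}{12}\right) = - \frac{1}{36} \approx -0.027778$)
$T{\left(l \right)} = 14 l$ ($T{\left(l \right)} = 7 \left(l + l\right) = 7 \cdot 2 l = 14 l$)
$x{\left(P \right)} = - \frac{7}{18}$ ($x{\left(P \right)} = 14 \left(- \frac{1}{36}\right) = - \frac{7}{18}$)
$- \frac{644}{x{\left(-11 \right)}} = - \frac{644}{- \frac{7}{18}} = \left(-644\right) \left(- \frac{18}{7}\right) = 1656$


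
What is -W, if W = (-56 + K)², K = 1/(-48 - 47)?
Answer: -28313041/9025 ≈ -3137.2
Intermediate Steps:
K = -1/95 (K = 1/(-95) = -1/95 ≈ -0.010526)
W = 28313041/9025 (W = (-56 - 1/95)² = (-5321/95)² = 28313041/9025 ≈ 3137.2)
-W = -1*28313041/9025 = -28313041/9025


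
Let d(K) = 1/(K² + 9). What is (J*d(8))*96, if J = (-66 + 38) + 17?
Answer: -1056/73 ≈ -14.466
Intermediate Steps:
J = -11 (J = -28 + 17 = -11)
d(K) = 1/(9 + K²)
(J*d(8))*96 = -11/(9 + 8²)*96 = -11/(9 + 64)*96 = -11/73*96 = -1056/73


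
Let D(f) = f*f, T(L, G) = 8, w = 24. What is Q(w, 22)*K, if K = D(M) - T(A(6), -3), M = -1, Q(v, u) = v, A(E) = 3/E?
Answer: -168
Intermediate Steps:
D(f) = f²
K = -7 (K = (-1)² - 1*8 = 1 - 8 = -7)
Q(w, 22)*K = 24*(-7) = -168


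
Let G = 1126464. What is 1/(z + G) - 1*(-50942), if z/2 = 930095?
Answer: 152146128069/2986654 ≈ 50942.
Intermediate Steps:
z = 1860190 (z = 2*930095 = 1860190)
1/(z + G) - 1*(-50942) = 1/(1860190 + 1126464) - 1*(-50942) = 1/2986654 + 50942 = 152146128069/2986654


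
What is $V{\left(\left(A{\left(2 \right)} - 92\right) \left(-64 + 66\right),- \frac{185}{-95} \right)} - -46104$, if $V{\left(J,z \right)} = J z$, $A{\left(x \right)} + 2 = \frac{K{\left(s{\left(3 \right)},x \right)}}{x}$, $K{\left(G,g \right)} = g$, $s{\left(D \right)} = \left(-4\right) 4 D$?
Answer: $\frac{869094}{19} \approx 45742.0$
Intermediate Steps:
$s{\left(D \right)} = - 16 D$
$A{\left(x \right)} = -1$ ($A{\left(x \right)} = -2 + \frac{x}{x} = -2 + 1 = -1$)
$V{\left(\left(A{\left(2 \right)} - 92\right) \left(-64 + 66\right),- \frac{185}{-95} \right)} - -46104 = \left(-1 - 92\right) \left(-64 + 66\right) \left(- \frac{185}{-95}\right) - -46104 = \left(-93\right) 2 \left(\left(-185\right) \left(- \frac{1}{95}\right)\right) + 46104 = \left(-186\right) \frac{37}{19} + 46104 = - \frac{6882}{19} + 46104 = \frac{869094}{19}$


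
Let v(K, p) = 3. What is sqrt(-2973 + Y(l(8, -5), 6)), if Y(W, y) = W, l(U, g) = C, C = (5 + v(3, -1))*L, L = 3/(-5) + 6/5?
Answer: 3*I*sqrt(8245)/5 ≈ 54.481*I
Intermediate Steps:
L = 3/5 (L = 3*(-1/5) + 6*(1/5) = -3/5 + 6/5 = 3/5 ≈ 0.60000)
C = 24/5 (C = (5 + 3)*(3/5) = 8*(3/5) = 24/5 ≈ 4.8000)
l(U, g) = 24/5
sqrt(-2973 + Y(l(8, -5), 6)) = sqrt(-2973 + 24/5) = sqrt(-14841/5) = 3*I*sqrt(8245)/5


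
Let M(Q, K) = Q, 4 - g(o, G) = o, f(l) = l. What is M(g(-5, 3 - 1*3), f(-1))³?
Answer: 729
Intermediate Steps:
g(o, G) = 4 - o
M(g(-5, 3 - 1*3), f(-1))³ = (4 - 1*(-5))³ = (4 + 5)³ = 9³ = 729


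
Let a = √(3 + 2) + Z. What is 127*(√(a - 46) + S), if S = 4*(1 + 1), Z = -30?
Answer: 1016 + 127*√(-76 + √5) ≈ 1016.0 + 1090.8*I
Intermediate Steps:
a = -30 + √5 (a = √(3 + 2) - 30 = √5 - 30 = -30 + √5 ≈ -27.764)
S = 8 (S = 4*2 = 8)
127*(√(a - 46) + S) = 127*(√((-30 + √5) - 46) + 8) = 127*(√(-76 + √5) + 8) = 127*(8 + √(-76 + √5)) = 1016 + 127*√(-76 + √5)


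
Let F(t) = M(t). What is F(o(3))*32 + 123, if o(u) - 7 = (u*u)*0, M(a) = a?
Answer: 347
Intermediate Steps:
o(u) = 7 (o(u) = 7 + (u*u)*0 = 7 + u²*0 = 7 + 0 = 7)
F(t) = t
F(o(3))*32 + 123 = 7*32 + 123 = 224 + 123 = 347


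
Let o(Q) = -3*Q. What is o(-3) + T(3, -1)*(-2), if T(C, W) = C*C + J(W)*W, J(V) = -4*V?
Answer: -1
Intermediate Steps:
T(C, W) = C² - 4*W² (T(C, W) = C*C + (-4*W)*W = C² - 4*W²)
o(-3) + T(3, -1)*(-2) = -3*(-3) + (3² - 4*(-1)²)*(-2) = 9 + (9 - 4*1)*(-2) = 9 + (9 - 4)*(-2) = 9 + 5*(-2) = 9 - 10 = -1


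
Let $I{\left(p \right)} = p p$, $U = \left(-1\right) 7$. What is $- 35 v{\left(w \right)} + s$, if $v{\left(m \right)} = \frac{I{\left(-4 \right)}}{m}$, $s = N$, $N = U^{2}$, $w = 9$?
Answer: $- \frac{119}{9} \approx -13.222$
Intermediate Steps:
$U = -7$
$I{\left(p \right)} = p^{2}$
$N = 49$ ($N = \left(-7\right)^{2} = 49$)
$s = 49$
$v{\left(m \right)} = \frac{16}{m}$ ($v{\left(m \right)} = \frac{\left(-4\right)^{2}}{m} = \frac{16}{m}$)
$- 35 v{\left(w \right)} + s = - 35 \cdot \frac{16}{9} + 49 = - 35 \cdot 16 \cdot \frac{1}{9} + 49 = \left(-35\right) \frac{16}{9} + 49 = - \frac{560}{9} + 49 = - \frac{119}{9}$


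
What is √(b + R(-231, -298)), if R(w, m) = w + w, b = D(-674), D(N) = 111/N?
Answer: 3*I*√23327814/674 ≈ 21.498*I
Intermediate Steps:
b = -111/674 (b = 111/(-674) = 111*(-1/674) = -111/674 ≈ -0.16469)
R(w, m) = 2*w
√(b + R(-231, -298)) = √(-111/674 + 2*(-231)) = √(-111/674 - 462) = √(-311499/674) = 3*I*√23327814/674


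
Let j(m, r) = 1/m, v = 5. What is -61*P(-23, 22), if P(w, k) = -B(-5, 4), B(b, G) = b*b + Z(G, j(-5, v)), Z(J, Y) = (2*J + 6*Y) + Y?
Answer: 9638/5 ≈ 1927.6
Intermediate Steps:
Z(J, Y) = 2*J + 7*Y
B(b, G) = -7/5 + b² + 2*G (B(b, G) = b*b + (2*G + 7/(-5)) = b² + (2*G + 7*(-⅕)) = b² + (2*G - 7/5) = b² + (-7/5 + 2*G) = -7/5 + b² + 2*G)
P(w, k) = -158/5 (P(w, k) = -(-7/5 + (-5)² + 2*4) = -(-7/5 + 25 + 8) = -1*158/5 = -158/5)
-61*P(-23, 22) = -61*(-158/5) = 9638/5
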